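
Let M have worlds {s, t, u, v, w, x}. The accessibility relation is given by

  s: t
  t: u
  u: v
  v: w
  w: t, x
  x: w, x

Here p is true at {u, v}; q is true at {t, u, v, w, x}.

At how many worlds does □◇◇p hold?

s: successors {t}; ◇◇p there: t:T. ✓
t: successors {u}; ◇◇p there: u:F. ✗
u: successors {v}; ◇◇p there: v:F. ✗
v: successors {w}; ◇◇p there: w:T. ✓
w: successors {t, x}; ◇◇p there: t:T, x:F. ✗
x: successors {w, x}; ◇◇p there: w:T, x:F. ✗
Satisfying worlds: {s, v}.

2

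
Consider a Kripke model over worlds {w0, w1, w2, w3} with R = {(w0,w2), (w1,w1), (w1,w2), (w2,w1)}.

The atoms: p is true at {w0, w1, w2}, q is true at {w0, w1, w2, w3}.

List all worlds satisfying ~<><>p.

{w3}

w0: <><>p is T. ✗
w1: <><>p is T. ✗
w2: <><>p is T. ✗
w3: <><>p is F. ✓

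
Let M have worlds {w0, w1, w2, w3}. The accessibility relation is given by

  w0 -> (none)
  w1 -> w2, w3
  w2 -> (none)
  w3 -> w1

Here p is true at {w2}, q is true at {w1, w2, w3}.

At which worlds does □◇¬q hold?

{w0, w2}

w0: no successors, so □◇¬q holds vacuously. ✓
w1: successors {w2, w3}; ◇¬q there: w2:F, w3:F. ✗
w2: no successors, so □◇¬q holds vacuously. ✓
w3: successors {w1}; ◇¬q there: w1:F. ✗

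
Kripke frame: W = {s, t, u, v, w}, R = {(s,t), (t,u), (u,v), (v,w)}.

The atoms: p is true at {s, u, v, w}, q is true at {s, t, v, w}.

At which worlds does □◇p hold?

s: successors {t}; ◇p there: t:T. ✓
t: successors {u}; ◇p there: u:T. ✓
u: successors {v}; ◇p there: v:T. ✓
v: successors {w}; ◇p there: w:F. ✗
w: no successors, so □◇p holds vacuously. ✓

{s, t, u, w}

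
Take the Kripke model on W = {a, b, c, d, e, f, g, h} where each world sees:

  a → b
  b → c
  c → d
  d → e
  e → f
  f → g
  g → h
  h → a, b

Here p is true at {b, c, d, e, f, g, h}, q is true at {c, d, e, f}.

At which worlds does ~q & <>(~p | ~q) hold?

a: ~q is T, <>(~p | ~q) is T. ✓
b: ~q is T, <>(~p | ~q) is F. ✗
c: ~q is F, <>(~p | ~q) is F. ✗
d: ~q is F, <>(~p | ~q) is F. ✗
e: ~q is F, <>(~p | ~q) is F. ✗
f: ~q is F, <>(~p | ~q) is T. ✗
g: ~q is T, <>(~p | ~q) is T. ✓
h: ~q is T, <>(~p | ~q) is T. ✓

{a, g, h}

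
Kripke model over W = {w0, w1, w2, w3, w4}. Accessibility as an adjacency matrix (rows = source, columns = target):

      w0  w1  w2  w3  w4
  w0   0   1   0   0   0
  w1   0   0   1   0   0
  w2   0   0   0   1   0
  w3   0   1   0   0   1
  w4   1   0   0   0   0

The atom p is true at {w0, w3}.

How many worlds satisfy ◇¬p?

3

w0: successors {w1}; ¬p there: w1:T. ✓
w1: successors {w2}; ¬p there: w2:T. ✓
w2: successors {w3}; ¬p there: w3:F. ✗
w3: successors {w1, w4}; ¬p there: w1:T, w4:T. ✓
w4: successors {w0}; ¬p there: w0:F. ✗
Satisfying worlds: {w0, w1, w3}.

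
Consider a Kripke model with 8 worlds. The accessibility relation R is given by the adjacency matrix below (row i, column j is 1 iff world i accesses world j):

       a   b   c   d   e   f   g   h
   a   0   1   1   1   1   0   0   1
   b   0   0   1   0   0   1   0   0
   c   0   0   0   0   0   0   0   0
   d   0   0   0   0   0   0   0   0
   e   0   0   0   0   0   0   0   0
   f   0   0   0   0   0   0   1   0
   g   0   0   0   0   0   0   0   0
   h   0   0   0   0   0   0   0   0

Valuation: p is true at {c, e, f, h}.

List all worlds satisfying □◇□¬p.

a: successors {b, c, d, e, h}; ◇□¬p there: b:T, c:F, d:F, e:F, h:F. ✗
b: successors {c, f}; ◇□¬p there: c:F, f:T. ✗
c: no successors, so □◇□¬p holds vacuously. ✓
d: no successors, so □◇□¬p holds vacuously. ✓
e: no successors, so □◇□¬p holds vacuously. ✓
f: successors {g}; ◇□¬p there: g:F. ✗
g: no successors, so □◇□¬p holds vacuously. ✓
h: no successors, so □◇□¬p holds vacuously. ✓

{c, d, e, g, h}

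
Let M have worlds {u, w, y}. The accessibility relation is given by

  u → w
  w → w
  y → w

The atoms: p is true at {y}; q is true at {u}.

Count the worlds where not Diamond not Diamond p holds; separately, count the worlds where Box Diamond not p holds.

For not Diamond not Diamond p:
u: Diamond not Diamond p is T. ✗
w: Diamond not Diamond p is T. ✗
y: Diamond not Diamond p is T. ✗
— 0 worlds.
For Box Diamond not p:
u: successors {w}; Diamond not p there: w:T. ✓
w: successors {w}; Diamond not p there: w:T. ✓
y: successors {w}; Diamond not p there: w:T. ✓
— 3 worlds.

0 and 3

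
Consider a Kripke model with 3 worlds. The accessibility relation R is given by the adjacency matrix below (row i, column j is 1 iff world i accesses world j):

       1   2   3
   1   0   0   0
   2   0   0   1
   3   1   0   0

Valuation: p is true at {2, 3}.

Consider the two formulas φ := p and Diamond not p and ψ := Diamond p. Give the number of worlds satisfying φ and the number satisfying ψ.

1 and 1

For p and Diamond not p:
1: p is F, Diamond not p is F. ✗
2: p is T, Diamond not p is F. ✗
3: p is T, Diamond not p is T. ✓
— 1 world.
For Diamond p:
1: no successors, so Diamond p fails. ✗
2: successors {3}; p there: 3:T. ✓
3: successors {1}; p there: 1:F. ✗
— 1 world.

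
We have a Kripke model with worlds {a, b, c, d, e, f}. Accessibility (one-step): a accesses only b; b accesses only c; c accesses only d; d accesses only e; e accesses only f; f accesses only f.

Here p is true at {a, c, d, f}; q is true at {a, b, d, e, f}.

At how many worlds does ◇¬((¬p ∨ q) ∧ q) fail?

a: successors {b}; ¬((¬p ∨ q) ∧ q) there: b:F. ✗
b: successors {c}; ¬((¬p ∨ q) ∧ q) there: c:T. ✓
c: successors {d}; ¬((¬p ∨ q) ∧ q) there: d:F. ✗
d: successors {e}; ¬((¬p ∨ q) ∧ q) there: e:F. ✗
e: successors {f}; ¬((¬p ∨ q) ∧ q) there: f:F. ✗
f: successors {f}; ¬((¬p ∨ q) ∧ q) there: f:F. ✗
Satisfying worlds: {b}.
So ◇¬((¬p ∨ q) ∧ q) fails at the other 5 worlds.

5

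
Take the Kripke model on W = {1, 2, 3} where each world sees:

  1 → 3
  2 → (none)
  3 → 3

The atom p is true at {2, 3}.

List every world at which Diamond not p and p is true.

1: Diamond not p is F, p is F. ✗
2: Diamond not p is F, p is T. ✗
3: Diamond not p is F, p is T. ✗

∅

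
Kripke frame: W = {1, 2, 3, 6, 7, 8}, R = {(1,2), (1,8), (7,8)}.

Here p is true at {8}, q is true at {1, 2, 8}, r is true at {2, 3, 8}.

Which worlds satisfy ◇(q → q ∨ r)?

1: successors {2, 8}; q → q ∨ r there: 2:T, 8:T. ✓
2: no successors, so ◇(q → q ∨ r) fails. ✗
3: no successors, so ◇(q → q ∨ r) fails. ✗
6: no successors, so ◇(q → q ∨ r) fails. ✗
7: successors {8}; q → q ∨ r there: 8:T. ✓
8: no successors, so ◇(q → q ∨ r) fails. ✗

{1, 7}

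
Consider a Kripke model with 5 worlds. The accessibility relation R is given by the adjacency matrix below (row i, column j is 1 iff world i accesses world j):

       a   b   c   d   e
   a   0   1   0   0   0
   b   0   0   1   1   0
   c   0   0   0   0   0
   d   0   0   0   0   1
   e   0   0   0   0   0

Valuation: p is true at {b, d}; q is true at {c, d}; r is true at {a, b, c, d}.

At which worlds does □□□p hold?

{b, c, d, e}

a: successors {b}; □□p there: b:F. ✗
b: successors {c, d}; □□p there: c:T, d:T. ✓
c: no successors, so □□□p holds vacuously. ✓
d: successors {e}; □□p there: e:T. ✓
e: no successors, so □□□p holds vacuously. ✓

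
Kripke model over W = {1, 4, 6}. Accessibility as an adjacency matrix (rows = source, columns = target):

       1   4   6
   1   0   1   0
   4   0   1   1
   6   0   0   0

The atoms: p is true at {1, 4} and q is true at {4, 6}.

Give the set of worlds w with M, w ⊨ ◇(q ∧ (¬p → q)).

1: successors {4}; q ∧ (¬p → q) there: 4:T. ✓
4: successors {4, 6}; q ∧ (¬p → q) there: 4:T, 6:T. ✓
6: no successors, so ◇(q ∧ (¬p → q)) fails. ✗

{1, 4}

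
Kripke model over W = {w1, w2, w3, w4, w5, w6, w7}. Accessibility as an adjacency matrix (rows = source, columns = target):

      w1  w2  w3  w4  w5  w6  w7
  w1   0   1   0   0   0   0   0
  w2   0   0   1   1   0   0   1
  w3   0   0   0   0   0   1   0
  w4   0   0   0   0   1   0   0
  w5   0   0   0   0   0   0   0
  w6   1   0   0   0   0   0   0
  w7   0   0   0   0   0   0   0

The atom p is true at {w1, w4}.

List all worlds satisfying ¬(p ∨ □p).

{w2, w3}

w1: p ∨ □p is T. ✗
w2: p ∨ □p is F. ✓
w3: p ∨ □p is F. ✓
w4: p ∨ □p is T. ✗
w5: p ∨ □p is T. ✗
w6: p ∨ □p is T. ✗
w7: p ∨ □p is T. ✗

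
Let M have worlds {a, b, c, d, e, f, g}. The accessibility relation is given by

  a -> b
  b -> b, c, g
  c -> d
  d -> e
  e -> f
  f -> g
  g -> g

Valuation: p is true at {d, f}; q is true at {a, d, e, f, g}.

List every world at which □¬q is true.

a: successors {b}; ¬q there: b:T. ✓
b: successors {b, c, g}; ¬q there: b:T, c:T, g:F. ✗
c: successors {d}; ¬q there: d:F. ✗
d: successors {e}; ¬q there: e:F. ✗
e: successors {f}; ¬q there: f:F. ✗
f: successors {g}; ¬q there: g:F. ✗
g: successors {g}; ¬q there: g:F. ✗

{a}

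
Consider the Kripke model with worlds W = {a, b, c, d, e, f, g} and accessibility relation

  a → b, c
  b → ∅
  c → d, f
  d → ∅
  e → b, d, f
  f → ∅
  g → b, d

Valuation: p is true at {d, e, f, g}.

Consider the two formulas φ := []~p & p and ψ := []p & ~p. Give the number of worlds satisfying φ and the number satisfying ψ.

2 and 2

For []~p & p:
a: []~p is T, p is F. ✗
b: []~p is T, p is F. ✗
c: []~p is F, p is F. ✗
d: []~p is T, p is T. ✓
e: []~p is F, p is T. ✗
f: []~p is T, p is T. ✓
g: []~p is F, p is T. ✗
— 2 worlds.
For []p & ~p:
a: []p is F, ~p is T. ✗
b: []p is T, ~p is T. ✓
c: []p is T, ~p is T. ✓
d: []p is T, ~p is F. ✗
e: []p is F, ~p is F. ✗
f: []p is T, ~p is F. ✗
g: []p is F, ~p is F. ✗
— 2 worlds.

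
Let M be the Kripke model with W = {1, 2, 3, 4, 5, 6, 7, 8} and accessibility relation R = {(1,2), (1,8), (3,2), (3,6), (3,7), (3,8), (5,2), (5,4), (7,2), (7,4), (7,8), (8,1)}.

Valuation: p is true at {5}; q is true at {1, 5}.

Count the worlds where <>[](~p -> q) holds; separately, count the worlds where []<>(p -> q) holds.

For <>[](~p -> q):
1: successors {2, 8}; [](~p -> q) there: 2:T, 8:T. ✓
2: no successors, so <>[](~p -> q) fails. ✗
3: successors {2, 6, 7, 8}; [](~p -> q) there: 2:T, 6:T, 7:F, 8:T. ✓
4: no successors, so <>[](~p -> q) fails. ✗
5: successors {2, 4}; [](~p -> q) there: 2:T, 4:T. ✓
6: no successors, so <>[](~p -> q) fails. ✗
7: successors {2, 4, 8}; [](~p -> q) there: 2:T, 4:T, 8:T. ✓
8: successors {1}; [](~p -> q) there: 1:F. ✗
— 4 worlds.
For []<>(p -> q):
1: successors {2, 8}; <>(p -> q) there: 2:F, 8:T. ✗
2: no successors, so []<>(p -> q) holds vacuously. ✓
3: successors {2, 6, 7, 8}; <>(p -> q) there: 2:F, 6:F, 7:T, 8:T. ✗
4: no successors, so []<>(p -> q) holds vacuously. ✓
5: successors {2, 4}; <>(p -> q) there: 2:F, 4:F. ✗
6: no successors, so []<>(p -> q) holds vacuously. ✓
7: successors {2, 4, 8}; <>(p -> q) there: 2:F, 4:F, 8:T. ✗
8: successors {1}; <>(p -> q) there: 1:T. ✓
— 4 worlds.

4 and 4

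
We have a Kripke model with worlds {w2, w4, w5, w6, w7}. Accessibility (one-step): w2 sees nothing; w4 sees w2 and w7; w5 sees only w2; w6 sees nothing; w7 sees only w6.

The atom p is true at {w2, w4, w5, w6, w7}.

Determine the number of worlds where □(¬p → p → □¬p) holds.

5

w2: no successors, so □(¬p → p → □¬p) holds vacuously. ✓
w4: successors {w2, w7}; ¬p → p → □¬p there: w2:T, w7:T. ✓
w5: successors {w2}; ¬p → p → □¬p there: w2:T. ✓
w6: no successors, so □(¬p → p → □¬p) holds vacuously. ✓
w7: successors {w6}; ¬p → p → □¬p there: w6:T. ✓
Satisfying worlds: {w2, w4, w5, w6, w7}.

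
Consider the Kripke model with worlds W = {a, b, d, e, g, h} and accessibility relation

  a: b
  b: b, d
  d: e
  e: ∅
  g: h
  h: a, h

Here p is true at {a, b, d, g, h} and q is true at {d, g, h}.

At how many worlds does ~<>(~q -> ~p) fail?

a: <>(~q -> ~p) is F. ✓
b: <>(~q -> ~p) is T. ✗
d: <>(~q -> ~p) is T. ✗
e: <>(~q -> ~p) is F. ✓
g: <>(~q -> ~p) is T. ✗
h: <>(~q -> ~p) is T. ✗
Satisfying worlds: {a, e}.
So ~<>(~q -> ~p) fails at the other 4 worlds.

4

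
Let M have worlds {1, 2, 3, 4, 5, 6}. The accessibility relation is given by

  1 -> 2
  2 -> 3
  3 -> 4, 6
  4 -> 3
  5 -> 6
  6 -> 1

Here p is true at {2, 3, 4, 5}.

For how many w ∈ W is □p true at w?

3

1: successors {2}; p there: 2:T. ✓
2: successors {3}; p there: 3:T. ✓
3: successors {4, 6}; p there: 4:T, 6:F. ✗
4: successors {3}; p there: 3:T. ✓
5: successors {6}; p there: 6:F. ✗
6: successors {1}; p there: 1:F. ✗
Satisfying worlds: {1, 2, 4}.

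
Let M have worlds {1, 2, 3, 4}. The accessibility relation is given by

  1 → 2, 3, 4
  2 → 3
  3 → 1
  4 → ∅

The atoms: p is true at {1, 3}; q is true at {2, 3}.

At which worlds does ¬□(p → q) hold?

1: □(p → q) is T. ✗
2: □(p → q) is T. ✗
3: □(p → q) is F. ✓
4: □(p → q) is T. ✗

{3}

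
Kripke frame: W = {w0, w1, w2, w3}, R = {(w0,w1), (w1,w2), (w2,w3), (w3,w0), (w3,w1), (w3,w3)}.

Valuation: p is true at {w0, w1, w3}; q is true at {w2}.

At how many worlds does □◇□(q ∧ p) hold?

0

w0: successors {w1}; ◇□(q ∧ p) there: w1:F. ✗
w1: successors {w2}; ◇□(q ∧ p) there: w2:F. ✗
w2: successors {w3}; ◇□(q ∧ p) there: w3:F. ✗
w3: successors {w0, w1, w3}; ◇□(q ∧ p) there: w0:F, w1:F, w3:F. ✗
Satisfying worlds: ∅.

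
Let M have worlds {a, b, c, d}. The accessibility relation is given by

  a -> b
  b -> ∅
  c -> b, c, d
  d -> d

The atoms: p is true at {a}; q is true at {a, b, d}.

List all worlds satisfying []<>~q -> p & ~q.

{a, c, d}

a: []<>~q is F, p & ~q is F. ✓
b: []<>~q is T, p & ~q is F. ✗
c: []<>~q is F, p & ~q is F. ✓
d: []<>~q is F, p & ~q is F. ✓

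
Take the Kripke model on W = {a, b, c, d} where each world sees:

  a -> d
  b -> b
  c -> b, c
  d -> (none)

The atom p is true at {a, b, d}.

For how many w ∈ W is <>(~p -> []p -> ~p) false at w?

a: successors {d}; ~p -> []p -> ~p there: d:T. ✓
b: successors {b}; ~p -> []p -> ~p there: b:T. ✓
c: successors {b, c}; ~p -> []p -> ~p there: b:T, c:T. ✓
d: no successors, so <>(~p -> []p -> ~p) fails. ✗
Satisfying worlds: {a, b, c}.
So <>(~p -> []p -> ~p) fails at the other 1 world.

1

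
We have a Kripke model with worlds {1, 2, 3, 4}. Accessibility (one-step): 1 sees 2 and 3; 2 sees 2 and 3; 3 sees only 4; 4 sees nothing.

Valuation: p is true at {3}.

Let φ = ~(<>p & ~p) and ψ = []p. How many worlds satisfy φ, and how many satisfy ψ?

2 and 1

For ~(<>p & ~p):
1: <>p & ~p is T. ✗
2: <>p & ~p is T. ✗
3: <>p & ~p is F. ✓
4: <>p & ~p is F. ✓
— 2 worlds.
For []p:
1: successors {2, 3}; p there: 2:F, 3:T. ✗
2: successors {2, 3}; p there: 2:F, 3:T. ✗
3: successors {4}; p there: 4:F. ✗
4: no successors, so []p holds vacuously. ✓
— 1 world.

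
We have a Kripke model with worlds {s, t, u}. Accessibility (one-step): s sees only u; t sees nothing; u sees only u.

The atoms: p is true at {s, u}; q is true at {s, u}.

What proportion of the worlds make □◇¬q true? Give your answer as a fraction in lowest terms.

1/3

s: successors {u}; ◇¬q there: u:F. ✗
t: no successors, so □◇¬q holds vacuously. ✓
u: successors {u}; ◇¬q there: u:F. ✗
That's 1 of 3 worlds, so 1/3.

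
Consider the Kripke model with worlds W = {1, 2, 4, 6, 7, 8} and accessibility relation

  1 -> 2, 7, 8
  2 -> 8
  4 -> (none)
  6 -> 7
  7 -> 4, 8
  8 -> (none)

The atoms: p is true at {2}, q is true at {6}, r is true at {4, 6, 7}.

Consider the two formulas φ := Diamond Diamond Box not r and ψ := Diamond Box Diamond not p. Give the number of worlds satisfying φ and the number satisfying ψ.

2 and 3

For Diamond Diamond Box not r:
1: successors {2, 7, 8}; Diamond Box not r there: 2:T, 7:T, 8:F. ✓
2: successors {8}; Diamond Box not r there: 8:F. ✗
4: no successors, so Diamond Diamond Box not r fails. ✗
6: successors {7}; Diamond Box not r there: 7:T. ✓
7: successors {4, 8}; Diamond Box not r there: 4:F, 8:F. ✗
8: no successors, so Diamond Diamond Box not r fails. ✗
— 2 worlds.
For Diamond Box Diamond not p:
1: successors {2, 7, 8}; Box Diamond not p there: 2:F, 7:F, 8:T. ✓
2: successors {8}; Box Diamond not p there: 8:T. ✓
4: no successors, so Diamond Box Diamond not p fails. ✗
6: successors {7}; Box Diamond not p there: 7:F. ✗
7: successors {4, 8}; Box Diamond not p there: 4:T, 8:T. ✓
8: no successors, so Diamond Box Diamond not p fails. ✗
— 3 worlds.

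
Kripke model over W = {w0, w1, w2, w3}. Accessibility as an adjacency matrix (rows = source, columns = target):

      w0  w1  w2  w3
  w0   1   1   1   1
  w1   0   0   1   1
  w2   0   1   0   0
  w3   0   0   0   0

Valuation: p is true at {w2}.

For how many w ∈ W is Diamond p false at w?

w0: successors {w0, w1, w2, w3}; p there: w0:F, w1:F, w2:T, w3:F. ✓
w1: successors {w2, w3}; p there: w2:T, w3:F. ✓
w2: successors {w1}; p there: w1:F. ✗
w3: no successors, so Diamond p fails. ✗
Satisfying worlds: {w0, w1}.
So Diamond p fails at the other 2 worlds.

2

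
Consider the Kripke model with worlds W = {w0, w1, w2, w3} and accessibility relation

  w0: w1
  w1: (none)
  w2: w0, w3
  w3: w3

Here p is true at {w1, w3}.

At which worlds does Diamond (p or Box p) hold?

{w0, w2, w3}

w0: successors {w1}; p or Box p there: w1:T. ✓
w1: no successors, so Diamond (p or Box p) fails. ✗
w2: successors {w0, w3}; p or Box p there: w0:T, w3:T. ✓
w3: successors {w3}; p or Box p there: w3:T. ✓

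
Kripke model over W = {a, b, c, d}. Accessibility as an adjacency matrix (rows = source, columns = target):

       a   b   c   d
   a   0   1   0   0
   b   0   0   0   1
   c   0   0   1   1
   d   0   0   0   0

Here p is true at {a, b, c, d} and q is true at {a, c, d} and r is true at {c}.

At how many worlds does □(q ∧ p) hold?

a: successors {b}; q ∧ p there: b:F. ✗
b: successors {d}; q ∧ p there: d:T. ✓
c: successors {c, d}; q ∧ p there: c:T, d:T. ✓
d: no successors, so □(q ∧ p) holds vacuously. ✓
Satisfying worlds: {b, c, d}.

3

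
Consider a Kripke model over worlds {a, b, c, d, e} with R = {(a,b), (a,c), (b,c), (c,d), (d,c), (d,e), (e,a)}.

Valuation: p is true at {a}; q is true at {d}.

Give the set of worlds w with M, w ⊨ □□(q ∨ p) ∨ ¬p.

{b, c, d, e}

a: □□(q ∨ p) is F, ¬p is F. ✗
b: □□(q ∨ p) is T, ¬p is T. ✓
c: □□(q ∨ p) is F, ¬p is T. ✓
d: □□(q ∨ p) is T, ¬p is T. ✓
e: □□(q ∨ p) is F, ¬p is T. ✓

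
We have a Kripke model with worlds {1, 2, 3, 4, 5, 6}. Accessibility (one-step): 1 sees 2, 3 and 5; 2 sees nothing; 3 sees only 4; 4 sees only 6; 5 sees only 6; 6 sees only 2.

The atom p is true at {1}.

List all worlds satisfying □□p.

{2, 6}

1: successors {2, 3, 5}; □p there: 2:T, 3:F, 5:F. ✗
2: no successors, so □□p holds vacuously. ✓
3: successors {4}; □p there: 4:F. ✗
4: successors {6}; □p there: 6:F. ✗
5: successors {6}; □p there: 6:F. ✗
6: successors {2}; □p there: 2:T. ✓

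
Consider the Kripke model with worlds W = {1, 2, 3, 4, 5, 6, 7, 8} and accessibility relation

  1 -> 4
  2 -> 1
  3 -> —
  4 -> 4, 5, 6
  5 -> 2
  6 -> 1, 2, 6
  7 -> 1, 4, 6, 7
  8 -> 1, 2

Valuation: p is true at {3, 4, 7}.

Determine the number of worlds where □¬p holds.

1: successors {4}; ¬p there: 4:F. ✗
2: successors {1}; ¬p there: 1:T. ✓
3: no successors, so □¬p holds vacuously. ✓
4: successors {4, 5, 6}; ¬p there: 4:F, 5:T, 6:T. ✗
5: successors {2}; ¬p there: 2:T. ✓
6: successors {1, 2, 6}; ¬p there: 1:T, 2:T, 6:T. ✓
7: successors {1, 4, 6, 7}; ¬p there: 1:T, 4:F, 6:T, 7:F. ✗
8: successors {1, 2}; ¬p there: 1:T, 2:T. ✓
Satisfying worlds: {2, 3, 5, 6, 8}.

5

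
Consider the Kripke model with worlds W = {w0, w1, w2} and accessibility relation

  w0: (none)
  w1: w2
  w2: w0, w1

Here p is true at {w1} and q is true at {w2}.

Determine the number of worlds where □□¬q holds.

w0: no successors, so □□¬q holds vacuously. ✓
w1: successors {w2}; □¬q there: w2:T. ✓
w2: successors {w0, w1}; □¬q there: w0:T, w1:F. ✗
Satisfying worlds: {w0, w1}.

2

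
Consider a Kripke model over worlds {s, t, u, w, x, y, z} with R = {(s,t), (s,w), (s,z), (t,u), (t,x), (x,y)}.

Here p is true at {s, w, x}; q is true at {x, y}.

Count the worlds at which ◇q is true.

2

s: successors {t, w, z}; q there: t:F, w:F, z:F. ✗
t: successors {u, x}; q there: u:F, x:T. ✓
u: no successors, so ◇q fails. ✗
w: no successors, so ◇q fails. ✗
x: successors {y}; q there: y:T. ✓
y: no successors, so ◇q fails. ✗
z: no successors, so ◇q fails. ✗
Satisfying worlds: {t, x}.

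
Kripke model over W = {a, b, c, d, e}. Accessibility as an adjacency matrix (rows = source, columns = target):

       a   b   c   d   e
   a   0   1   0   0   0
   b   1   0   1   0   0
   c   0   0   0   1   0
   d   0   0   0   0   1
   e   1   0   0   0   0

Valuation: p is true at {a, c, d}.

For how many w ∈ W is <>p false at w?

2

a: successors {b}; p there: b:F. ✗
b: successors {a, c}; p there: a:T, c:T. ✓
c: successors {d}; p there: d:T. ✓
d: successors {e}; p there: e:F. ✗
e: successors {a}; p there: a:T. ✓
Satisfying worlds: {b, c, e}.
So <>p fails at the other 2 worlds.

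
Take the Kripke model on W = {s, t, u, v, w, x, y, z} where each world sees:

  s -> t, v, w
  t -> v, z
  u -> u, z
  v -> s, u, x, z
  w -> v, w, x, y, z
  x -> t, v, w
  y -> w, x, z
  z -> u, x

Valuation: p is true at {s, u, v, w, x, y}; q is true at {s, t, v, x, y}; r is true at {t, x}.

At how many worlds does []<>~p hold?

s: successors {t, v, w}; <>~p there: t:T, v:T, w:T. ✓
t: successors {v, z}; <>~p there: v:T, z:F. ✗
u: successors {u, z}; <>~p there: u:T, z:F. ✗
v: successors {s, u, x, z}; <>~p there: s:T, u:T, x:T, z:F. ✗
w: successors {v, w, x, y, z}; <>~p there: v:T, w:T, x:T, y:T, z:F. ✗
x: successors {t, v, w}; <>~p there: t:T, v:T, w:T. ✓
y: successors {w, x, z}; <>~p there: w:T, x:T, z:F. ✗
z: successors {u, x}; <>~p there: u:T, x:T. ✓
Satisfying worlds: {s, x, z}.

3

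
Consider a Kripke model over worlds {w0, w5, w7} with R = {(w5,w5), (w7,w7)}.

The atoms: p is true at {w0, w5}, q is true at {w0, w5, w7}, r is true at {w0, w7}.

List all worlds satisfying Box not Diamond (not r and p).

{w0, w7}

w0: no successors, so Box not Diamond (not r and p) holds vacuously. ✓
w5: successors {w5}; not Diamond (not r and p) there: w5:F. ✗
w7: successors {w7}; not Diamond (not r and p) there: w7:T. ✓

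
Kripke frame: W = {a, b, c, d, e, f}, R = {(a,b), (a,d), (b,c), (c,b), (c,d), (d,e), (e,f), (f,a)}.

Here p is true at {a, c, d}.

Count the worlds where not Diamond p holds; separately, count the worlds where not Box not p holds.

2 and 4

For not Diamond p:
a: Diamond p is T. ✗
b: Diamond p is T. ✗
c: Diamond p is T. ✗
d: Diamond p is F. ✓
e: Diamond p is F. ✓
f: Diamond p is T. ✗
— 2 worlds.
For not Box not p:
a: Box not p is F. ✓
b: Box not p is F. ✓
c: Box not p is F. ✓
d: Box not p is T. ✗
e: Box not p is T. ✗
f: Box not p is F. ✓
— 4 worlds.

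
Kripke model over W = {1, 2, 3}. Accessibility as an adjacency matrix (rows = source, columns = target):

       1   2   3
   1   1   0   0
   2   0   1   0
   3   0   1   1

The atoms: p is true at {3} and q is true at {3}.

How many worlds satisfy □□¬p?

2

1: successors {1}; □¬p there: 1:T. ✓
2: successors {2}; □¬p there: 2:T. ✓
3: successors {2, 3}; □¬p there: 2:T, 3:F. ✗
Satisfying worlds: {1, 2}.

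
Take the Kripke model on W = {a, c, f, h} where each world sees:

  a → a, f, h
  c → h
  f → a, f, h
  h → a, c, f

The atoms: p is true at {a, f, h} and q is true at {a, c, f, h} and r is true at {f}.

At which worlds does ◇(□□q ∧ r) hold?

{a, f, h}

a: successors {a, f, h}; □□q ∧ r there: a:F, f:T, h:F. ✓
c: successors {h}; □□q ∧ r there: h:F. ✗
f: successors {a, f, h}; □□q ∧ r there: a:F, f:T, h:F. ✓
h: successors {a, c, f}; □□q ∧ r there: a:F, c:F, f:T. ✓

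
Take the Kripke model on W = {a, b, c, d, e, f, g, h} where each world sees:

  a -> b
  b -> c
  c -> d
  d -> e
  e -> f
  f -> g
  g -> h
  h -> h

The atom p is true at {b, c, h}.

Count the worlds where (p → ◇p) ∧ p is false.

a: p → ◇p is T, p is F. ✗
b: p → ◇p is T, p is T. ✓
c: p → ◇p is F, p is T. ✗
d: p → ◇p is T, p is F. ✗
e: p → ◇p is T, p is F. ✗
f: p → ◇p is T, p is F. ✗
g: p → ◇p is T, p is F. ✗
h: p → ◇p is T, p is T. ✓
Satisfying worlds: {b, h}.
So (p → ◇p) ∧ p fails at the other 6 worlds.

6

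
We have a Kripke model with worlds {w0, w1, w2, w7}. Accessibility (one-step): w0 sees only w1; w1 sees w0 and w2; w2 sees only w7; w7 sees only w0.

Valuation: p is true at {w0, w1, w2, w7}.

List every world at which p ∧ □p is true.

{w0, w1, w2, w7}

w0: p is T, □p is T. ✓
w1: p is T, □p is T. ✓
w2: p is T, □p is T. ✓
w7: p is T, □p is T. ✓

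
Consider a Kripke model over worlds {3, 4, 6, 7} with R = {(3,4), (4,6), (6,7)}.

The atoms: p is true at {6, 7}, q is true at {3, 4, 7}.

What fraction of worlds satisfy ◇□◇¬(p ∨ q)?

1/4

3: successors {4}; □◇¬(p ∨ q) there: 4:F. ✗
4: successors {6}; □◇¬(p ∨ q) there: 6:F. ✗
6: successors {7}; □◇¬(p ∨ q) there: 7:T. ✓
7: no successors, so ◇□◇¬(p ∨ q) fails. ✗
That's 1 of 4 worlds, so 1/4.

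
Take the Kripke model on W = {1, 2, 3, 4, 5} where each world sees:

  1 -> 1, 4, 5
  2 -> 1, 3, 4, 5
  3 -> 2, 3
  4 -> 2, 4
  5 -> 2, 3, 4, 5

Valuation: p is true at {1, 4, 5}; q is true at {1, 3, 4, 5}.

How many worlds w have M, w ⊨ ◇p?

4

1: successors {1, 4, 5}; p there: 1:T, 4:T, 5:T. ✓
2: successors {1, 3, 4, 5}; p there: 1:T, 3:F, 4:T, 5:T. ✓
3: successors {2, 3}; p there: 2:F, 3:F. ✗
4: successors {2, 4}; p there: 2:F, 4:T. ✓
5: successors {2, 3, 4, 5}; p there: 2:F, 3:F, 4:T, 5:T. ✓
Satisfying worlds: {1, 2, 4, 5}.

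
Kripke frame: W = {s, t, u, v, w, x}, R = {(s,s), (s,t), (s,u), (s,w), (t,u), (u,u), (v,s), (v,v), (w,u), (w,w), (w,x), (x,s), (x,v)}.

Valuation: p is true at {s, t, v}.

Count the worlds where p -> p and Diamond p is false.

s: p is T, p and Diamond p is T. ✓
t: p is T, p and Diamond p is F. ✗
u: p is F, p and Diamond p is F. ✓
v: p is T, p and Diamond p is T. ✓
w: p is F, p and Diamond p is F. ✓
x: p is F, p and Diamond p is F. ✓
Satisfying worlds: {s, u, v, w, x}.
So p -> p and Diamond p fails at the other 1 world.

1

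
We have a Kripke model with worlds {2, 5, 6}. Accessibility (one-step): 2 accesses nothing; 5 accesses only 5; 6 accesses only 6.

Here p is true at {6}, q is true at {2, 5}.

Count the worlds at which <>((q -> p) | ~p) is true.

2

2: no successors, so <>((q -> p) | ~p) fails. ✗
5: successors {5}; (q -> p) | ~p there: 5:T. ✓
6: successors {6}; (q -> p) | ~p there: 6:T. ✓
Satisfying worlds: {5, 6}.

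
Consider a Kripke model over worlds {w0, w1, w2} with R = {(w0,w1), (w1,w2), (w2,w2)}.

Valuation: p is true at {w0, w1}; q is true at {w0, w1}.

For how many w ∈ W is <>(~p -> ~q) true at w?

3

w0: successors {w1}; ~p -> ~q there: w1:T. ✓
w1: successors {w2}; ~p -> ~q there: w2:T. ✓
w2: successors {w2}; ~p -> ~q there: w2:T. ✓
Satisfying worlds: {w0, w1, w2}.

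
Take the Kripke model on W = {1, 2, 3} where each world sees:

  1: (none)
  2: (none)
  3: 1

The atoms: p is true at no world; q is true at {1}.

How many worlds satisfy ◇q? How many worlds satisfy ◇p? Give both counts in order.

1 and 0

For ◇q:
1: no successors, so ◇q fails. ✗
2: no successors, so ◇q fails. ✗
3: successors {1}; q there: 1:T. ✓
— 1 world.
For ◇p:
1: no successors, so ◇p fails. ✗
2: no successors, so ◇p fails. ✗
3: successors {1}; p there: 1:F. ✗
— 0 worlds.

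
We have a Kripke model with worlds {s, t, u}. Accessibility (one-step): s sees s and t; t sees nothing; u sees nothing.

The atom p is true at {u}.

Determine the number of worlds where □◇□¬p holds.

2

s: successors {s, t}; ◇□¬p there: s:T, t:F. ✗
t: no successors, so □◇□¬p holds vacuously. ✓
u: no successors, so □◇□¬p holds vacuously. ✓
Satisfying worlds: {t, u}.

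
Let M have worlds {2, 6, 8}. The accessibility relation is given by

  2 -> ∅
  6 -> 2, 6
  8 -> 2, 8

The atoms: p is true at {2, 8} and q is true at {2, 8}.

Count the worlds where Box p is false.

2: no successors, so Box p holds vacuously. ✓
6: successors {2, 6}; p there: 2:T, 6:F. ✗
8: successors {2, 8}; p there: 2:T, 8:T. ✓
Satisfying worlds: {2, 8}.
So Box p fails at the other 1 world.

1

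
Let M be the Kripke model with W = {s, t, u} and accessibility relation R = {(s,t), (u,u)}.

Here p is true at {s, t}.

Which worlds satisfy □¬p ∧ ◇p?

∅

s: □¬p is F, ◇p is T. ✗
t: □¬p is T, ◇p is F. ✗
u: □¬p is T, ◇p is F. ✗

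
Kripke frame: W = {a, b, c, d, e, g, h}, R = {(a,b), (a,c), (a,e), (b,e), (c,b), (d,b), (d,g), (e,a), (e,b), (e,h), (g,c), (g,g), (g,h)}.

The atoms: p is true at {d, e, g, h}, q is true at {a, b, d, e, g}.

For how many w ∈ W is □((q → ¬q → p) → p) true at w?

2

a: successors {b, c, e}; (q → ¬q → p) → p there: b:F, c:F, e:T. ✗
b: successors {e}; (q → ¬q → p) → p there: e:T. ✓
c: successors {b}; (q → ¬q → p) → p there: b:F. ✗
d: successors {b, g}; (q → ¬q → p) → p there: b:F, g:T. ✗
e: successors {a, b, h}; (q → ¬q → p) → p there: a:F, b:F, h:T. ✗
g: successors {c, g, h}; (q → ¬q → p) → p there: c:F, g:T, h:T. ✗
h: no successors, so □((q → ¬q → p) → p) holds vacuously. ✓
Satisfying worlds: {b, h}.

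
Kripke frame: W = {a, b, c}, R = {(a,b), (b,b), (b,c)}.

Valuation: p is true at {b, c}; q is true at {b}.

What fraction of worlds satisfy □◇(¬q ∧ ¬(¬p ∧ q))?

a: successors {b}; ◇(¬q ∧ ¬(¬p ∧ q)) there: b:T. ✓
b: successors {b, c}; ◇(¬q ∧ ¬(¬p ∧ q)) there: b:T, c:F. ✗
c: no successors, so □◇(¬q ∧ ¬(¬p ∧ q)) holds vacuously. ✓
That's 2 of 3 worlds, so 2/3.

2/3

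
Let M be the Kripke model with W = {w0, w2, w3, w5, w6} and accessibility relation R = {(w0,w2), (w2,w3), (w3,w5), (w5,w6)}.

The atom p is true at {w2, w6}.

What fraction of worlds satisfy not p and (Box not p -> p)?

w0: not p is T, Box not p -> p is T. ✓
w2: not p is F, Box not p -> p is T. ✗
w3: not p is T, Box not p -> p is F. ✗
w5: not p is T, Box not p -> p is T. ✓
w6: not p is F, Box not p -> p is T. ✗
That's 2 of 5 worlds, so 2/5.

2/5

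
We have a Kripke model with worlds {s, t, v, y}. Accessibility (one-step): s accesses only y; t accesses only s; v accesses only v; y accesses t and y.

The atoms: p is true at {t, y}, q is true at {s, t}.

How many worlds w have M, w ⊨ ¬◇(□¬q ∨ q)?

1

s: ◇(□¬q ∨ q) is F. ✓
t: ◇(□¬q ∨ q) is T. ✗
v: ◇(□¬q ∨ q) is T. ✗
y: ◇(□¬q ∨ q) is T. ✗
Satisfying worlds: {s}.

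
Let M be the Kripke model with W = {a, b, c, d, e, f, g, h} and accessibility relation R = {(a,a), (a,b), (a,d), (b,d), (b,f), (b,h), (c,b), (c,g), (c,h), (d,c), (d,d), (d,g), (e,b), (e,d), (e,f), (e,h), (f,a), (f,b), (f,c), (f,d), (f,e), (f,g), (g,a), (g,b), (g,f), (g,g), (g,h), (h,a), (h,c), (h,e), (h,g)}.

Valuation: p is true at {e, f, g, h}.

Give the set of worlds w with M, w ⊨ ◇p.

{b, c, d, e, f, g, h}

a: successors {a, b, d}; p there: a:F, b:F, d:F. ✗
b: successors {d, f, h}; p there: d:F, f:T, h:T. ✓
c: successors {b, g, h}; p there: b:F, g:T, h:T. ✓
d: successors {c, d, g}; p there: c:F, d:F, g:T. ✓
e: successors {b, d, f, h}; p there: b:F, d:F, f:T, h:T. ✓
f: successors {a, b, c, d, e, g}; p there: a:F, b:F, c:F, d:F, e:T, g:T. ✓
g: successors {a, b, f, g, h}; p there: a:F, b:F, f:T, g:T, h:T. ✓
h: successors {a, c, e, g}; p there: a:F, c:F, e:T, g:T. ✓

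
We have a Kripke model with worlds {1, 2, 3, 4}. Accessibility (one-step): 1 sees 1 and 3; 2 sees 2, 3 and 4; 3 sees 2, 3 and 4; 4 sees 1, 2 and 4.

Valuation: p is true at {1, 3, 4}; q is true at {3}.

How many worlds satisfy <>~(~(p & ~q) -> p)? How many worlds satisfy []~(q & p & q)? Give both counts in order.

For <>~(~(p & ~q) -> p):
1: successors {1, 3}; ~(~(p & ~q) -> p) there: 1:F, 3:F. ✗
2: successors {2, 3, 4}; ~(~(p & ~q) -> p) there: 2:T, 3:F, 4:F. ✓
3: successors {2, 3, 4}; ~(~(p & ~q) -> p) there: 2:T, 3:F, 4:F. ✓
4: successors {1, 2, 4}; ~(~(p & ~q) -> p) there: 1:F, 2:T, 4:F. ✓
— 3 worlds.
For []~(q & p & q):
1: successors {1, 3}; ~(q & p & q) there: 1:T, 3:F. ✗
2: successors {2, 3, 4}; ~(q & p & q) there: 2:T, 3:F, 4:T. ✗
3: successors {2, 3, 4}; ~(q & p & q) there: 2:T, 3:F, 4:T. ✗
4: successors {1, 2, 4}; ~(q & p & q) there: 1:T, 2:T, 4:T. ✓
— 1 world.

3 and 1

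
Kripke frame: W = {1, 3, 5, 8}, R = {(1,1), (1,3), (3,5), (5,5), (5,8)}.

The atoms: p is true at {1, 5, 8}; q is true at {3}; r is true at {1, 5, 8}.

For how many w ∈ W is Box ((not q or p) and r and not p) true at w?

1

1: successors {1, 3}; (not q or p) and r and not p there: 1:F, 3:F. ✗
3: successors {5}; (not q or p) and r and not p there: 5:F. ✗
5: successors {5, 8}; (not q or p) and r and not p there: 5:F, 8:F. ✗
8: no successors, so Box ((not q or p) and r and not p) holds vacuously. ✓
Satisfying worlds: {8}.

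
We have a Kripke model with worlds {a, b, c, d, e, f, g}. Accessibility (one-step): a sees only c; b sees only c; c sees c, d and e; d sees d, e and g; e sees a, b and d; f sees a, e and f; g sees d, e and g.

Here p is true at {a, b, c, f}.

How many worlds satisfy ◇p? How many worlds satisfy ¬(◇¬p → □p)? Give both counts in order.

For ◇p:
a: successors {c}; p there: c:T. ✓
b: successors {c}; p there: c:T. ✓
c: successors {c, d, e}; p there: c:T, d:F, e:F. ✓
d: successors {d, e, g}; p there: d:F, e:F, g:F. ✗
e: successors {a, b, d}; p there: a:T, b:T, d:F. ✓
f: successors {a, e, f}; p there: a:T, e:F, f:T. ✓
g: successors {d, e, g}; p there: d:F, e:F, g:F. ✗
— 5 worlds.
For ¬(◇¬p → □p):
a: ◇¬p → □p is T. ✗
b: ◇¬p → □p is T. ✗
c: ◇¬p → □p is F. ✓
d: ◇¬p → □p is F. ✓
e: ◇¬p → □p is F. ✓
f: ◇¬p → □p is F. ✓
g: ◇¬p → □p is F. ✓
— 5 worlds.

5 and 5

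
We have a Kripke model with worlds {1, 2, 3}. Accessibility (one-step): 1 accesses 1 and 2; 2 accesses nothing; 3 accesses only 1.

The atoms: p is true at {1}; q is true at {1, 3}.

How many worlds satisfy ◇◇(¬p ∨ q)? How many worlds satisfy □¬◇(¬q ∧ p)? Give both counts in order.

For ◇◇(¬p ∨ q):
1: successors {1, 2}; ◇(¬p ∨ q) there: 1:T, 2:F. ✓
2: no successors, so ◇◇(¬p ∨ q) fails. ✗
3: successors {1}; ◇(¬p ∨ q) there: 1:T. ✓
— 2 worlds.
For □¬◇(¬q ∧ p):
1: successors {1, 2}; ¬◇(¬q ∧ p) there: 1:T, 2:T. ✓
2: no successors, so □¬◇(¬q ∧ p) holds vacuously. ✓
3: successors {1}; ¬◇(¬q ∧ p) there: 1:T. ✓
— 3 worlds.

2 and 3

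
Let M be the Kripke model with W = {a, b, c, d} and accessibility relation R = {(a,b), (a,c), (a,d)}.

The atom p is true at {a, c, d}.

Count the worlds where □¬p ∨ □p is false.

a: □¬p is F, □p is F. ✗
b: □¬p is T, □p is T. ✓
c: □¬p is T, □p is T. ✓
d: □¬p is T, □p is T. ✓
Satisfying worlds: {b, c, d}.
So □¬p ∨ □p fails at the other 1 world.

1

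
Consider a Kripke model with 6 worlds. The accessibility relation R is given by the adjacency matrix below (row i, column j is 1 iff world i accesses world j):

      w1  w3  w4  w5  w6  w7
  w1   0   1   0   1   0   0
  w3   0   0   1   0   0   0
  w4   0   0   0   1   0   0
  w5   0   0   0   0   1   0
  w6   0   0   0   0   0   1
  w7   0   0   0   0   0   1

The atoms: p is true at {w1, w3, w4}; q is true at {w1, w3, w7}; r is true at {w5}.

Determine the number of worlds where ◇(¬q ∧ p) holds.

1

w1: successors {w3, w5}; ¬q ∧ p there: w3:F, w5:F. ✗
w3: successors {w4}; ¬q ∧ p there: w4:T. ✓
w4: successors {w5}; ¬q ∧ p there: w5:F. ✗
w5: successors {w6}; ¬q ∧ p there: w6:F. ✗
w6: successors {w7}; ¬q ∧ p there: w7:F. ✗
w7: successors {w7}; ¬q ∧ p there: w7:F. ✗
Satisfying worlds: {w3}.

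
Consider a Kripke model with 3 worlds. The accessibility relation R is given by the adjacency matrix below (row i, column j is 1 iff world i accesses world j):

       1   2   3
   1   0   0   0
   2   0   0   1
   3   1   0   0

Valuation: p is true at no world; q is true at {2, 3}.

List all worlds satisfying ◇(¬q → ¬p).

1: no successors, so ◇(¬q → ¬p) fails. ✗
2: successors {3}; ¬q → ¬p there: 3:T. ✓
3: successors {1}; ¬q → ¬p there: 1:T. ✓

{2, 3}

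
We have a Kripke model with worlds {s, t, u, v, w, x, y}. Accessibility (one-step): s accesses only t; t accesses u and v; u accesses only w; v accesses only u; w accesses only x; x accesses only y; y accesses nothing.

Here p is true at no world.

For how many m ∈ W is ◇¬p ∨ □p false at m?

0

s: ◇¬p is T, □p is F. ✓
t: ◇¬p is T, □p is F. ✓
u: ◇¬p is T, □p is F. ✓
v: ◇¬p is T, □p is F. ✓
w: ◇¬p is T, □p is F. ✓
x: ◇¬p is T, □p is F. ✓
y: ◇¬p is F, □p is T. ✓
Satisfying worlds: {s, t, u, v, w, x, y}.
So ◇¬p ∨ □p fails at the other 0 worlds.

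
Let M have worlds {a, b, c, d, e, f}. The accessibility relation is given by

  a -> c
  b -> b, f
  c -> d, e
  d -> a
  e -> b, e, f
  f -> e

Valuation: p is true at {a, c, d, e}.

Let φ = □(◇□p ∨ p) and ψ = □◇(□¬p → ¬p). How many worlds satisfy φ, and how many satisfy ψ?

For □(◇□p ∨ p):
a: successors {c}; ◇□p ∨ p there: c:T. ✓
b: successors {b, f}; ◇□p ∨ p there: b:T, f:F. ✗
c: successors {d, e}; ◇□p ∨ p there: d:T, e:T. ✓
d: successors {a}; ◇□p ∨ p there: a:T. ✓
e: successors {b, e, f}; ◇□p ∨ p there: b:T, e:T, f:F. ✗
f: successors {e}; ◇□p ∨ p there: e:T. ✓
— 4 worlds.
For □◇(□¬p → ¬p):
a: successors {c}; ◇(□¬p → ¬p) there: c:T. ✓
b: successors {b, f}; ◇(□¬p → ¬p) there: b:T, f:T. ✓
c: successors {d, e}; ◇(□¬p → ¬p) there: d:T, e:T. ✓
d: successors {a}; ◇(□¬p → ¬p) there: a:T. ✓
e: successors {b, e, f}; ◇(□¬p → ¬p) there: b:T, e:T, f:T. ✓
f: successors {e}; ◇(□¬p → ¬p) there: e:T. ✓
— 6 worlds.

4 and 6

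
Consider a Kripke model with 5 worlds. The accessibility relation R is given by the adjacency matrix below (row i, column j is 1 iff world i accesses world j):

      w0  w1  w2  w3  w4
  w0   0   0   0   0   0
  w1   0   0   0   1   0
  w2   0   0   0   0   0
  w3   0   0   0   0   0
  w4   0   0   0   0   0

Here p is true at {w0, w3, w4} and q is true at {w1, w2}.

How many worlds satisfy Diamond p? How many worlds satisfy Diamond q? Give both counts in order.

For Diamond p:
w0: no successors, so Diamond p fails. ✗
w1: successors {w3}; p there: w3:T. ✓
w2: no successors, so Diamond p fails. ✗
w3: no successors, so Diamond p fails. ✗
w4: no successors, so Diamond p fails. ✗
— 1 world.
For Diamond q:
w0: no successors, so Diamond q fails. ✗
w1: successors {w3}; q there: w3:F. ✗
w2: no successors, so Diamond q fails. ✗
w3: no successors, so Diamond q fails. ✗
w4: no successors, so Diamond q fails. ✗
— 0 worlds.

1 and 0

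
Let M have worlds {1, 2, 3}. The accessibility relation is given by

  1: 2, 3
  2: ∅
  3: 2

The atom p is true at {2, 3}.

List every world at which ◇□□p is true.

{1, 3}

1: successors {2, 3}; □□p there: 2:T, 3:T. ✓
2: no successors, so ◇□□p fails. ✗
3: successors {2}; □□p there: 2:T. ✓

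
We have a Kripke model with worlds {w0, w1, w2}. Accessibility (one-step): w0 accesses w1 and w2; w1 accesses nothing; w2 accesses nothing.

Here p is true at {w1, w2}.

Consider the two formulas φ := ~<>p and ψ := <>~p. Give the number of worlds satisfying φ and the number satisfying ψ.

2 and 0

For ~<>p:
w0: <>p is T. ✗
w1: <>p is F. ✓
w2: <>p is F. ✓
— 2 worlds.
For <>~p:
w0: successors {w1, w2}; ~p there: w1:F, w2:F. ✗
w1: no successors, so <>~p fails. ✗
w2: no successors, so <>~p fails. ✗
— 0 worlds.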